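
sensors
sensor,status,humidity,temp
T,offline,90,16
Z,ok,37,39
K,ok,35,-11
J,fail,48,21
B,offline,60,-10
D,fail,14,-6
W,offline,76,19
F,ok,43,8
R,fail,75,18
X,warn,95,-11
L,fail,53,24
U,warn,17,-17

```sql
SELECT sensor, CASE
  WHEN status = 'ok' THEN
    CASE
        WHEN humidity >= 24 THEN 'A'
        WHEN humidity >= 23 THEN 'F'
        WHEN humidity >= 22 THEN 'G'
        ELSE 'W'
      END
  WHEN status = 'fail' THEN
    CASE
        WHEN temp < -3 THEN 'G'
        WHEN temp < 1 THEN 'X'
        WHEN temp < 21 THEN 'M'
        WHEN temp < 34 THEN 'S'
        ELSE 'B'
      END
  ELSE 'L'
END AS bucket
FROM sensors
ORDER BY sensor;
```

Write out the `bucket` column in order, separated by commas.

L, G, A, S, A, S, M, L, L, L, L, A

sensor=B: status='offline' → outer ELSE → L
sensor=D: status='fail' → inner[temp < -3] → G
sensor=F: status='ok' → inner[humidity >= 24] → A
sensor=J: status='fail' → inner[temp < 34] → S
sensor=K: status='ok' → inner[humidity >= 24] → A
sensor=L: status='fail' → inner[temp < 34] → S
sensor=R: status='fail' → inner[temp < 21] → M
sensor=T: status='offline' → outer ELSE → L
sensor=U: status='warn' → outer ELSE → L
sensor=W: status='offline' → outer ELSE → L
sensor=X: status='warn' → outer ELSE → L
sensor=Z: status='ok' → inner[humidity >= 24] → A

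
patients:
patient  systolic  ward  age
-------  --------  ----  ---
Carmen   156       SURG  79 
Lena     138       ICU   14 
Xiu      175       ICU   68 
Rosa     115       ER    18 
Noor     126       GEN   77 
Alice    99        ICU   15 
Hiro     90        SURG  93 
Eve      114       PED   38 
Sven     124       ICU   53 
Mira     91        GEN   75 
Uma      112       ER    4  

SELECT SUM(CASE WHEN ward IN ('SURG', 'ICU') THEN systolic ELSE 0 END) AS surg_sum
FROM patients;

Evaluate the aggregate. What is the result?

patient=Carmen: ✓ → 156
patient=Lena: ✓ → 138
patient=Xiu: ✓ → 175
patient=Rosa: ✗
patient=Noor: ✗
patient=Alice: ✓ → 99
patient=Hiro: ✓ → 90
patient=Eve: ✗
patient=Sven: ✓ → 124
patient=Mira: ✗
patient=Uma: ✗
surg_sum = 156 + 138 + 175 + 99 + 90 + 124 = 782

782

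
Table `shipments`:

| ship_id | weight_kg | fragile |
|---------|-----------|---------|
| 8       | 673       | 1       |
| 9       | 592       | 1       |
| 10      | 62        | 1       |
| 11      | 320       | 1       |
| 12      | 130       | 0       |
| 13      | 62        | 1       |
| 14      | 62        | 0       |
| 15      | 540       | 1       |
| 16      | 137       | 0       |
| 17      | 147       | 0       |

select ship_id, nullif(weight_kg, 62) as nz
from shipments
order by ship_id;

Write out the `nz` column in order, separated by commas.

ship_id=8: weight_kg=673 vs 62: differ → 673
ship_id=9: weight_kg=592 vs 62: differ → 592
ship_id=10: weight_kg=62 vs 62: equal → NULL
ship_id=11: weight_kg=320 vs 62: differ → 320
ship_id=12: weight_kg=130 vs 62: differ → 130
ship_id=13: weight_kg=62 vs 62: equal → NULL
ship_id=14: weight_kg=62 vs 62: equal → NULL
ship_id=15: weight_kg=540 vs 62: differ → 540
ship_id=16: weight_kg=137 vs 62: differ → 137
ship_id=17: weight_kg=147 vs 62: differ → 147

673, 592, NULL, 320, 130, NULL, NULL, 540, 137, 147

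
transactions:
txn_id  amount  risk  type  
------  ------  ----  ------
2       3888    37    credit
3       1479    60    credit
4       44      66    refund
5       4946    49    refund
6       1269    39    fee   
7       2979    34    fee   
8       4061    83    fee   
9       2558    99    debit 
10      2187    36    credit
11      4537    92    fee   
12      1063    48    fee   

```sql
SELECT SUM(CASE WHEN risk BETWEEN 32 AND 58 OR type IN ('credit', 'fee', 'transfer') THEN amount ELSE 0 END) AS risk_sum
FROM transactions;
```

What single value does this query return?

txn_id=2: ✓ → 3888
txn_id=3: ✓ → 1479
txn_id=4: ✗
txn_id=5: ✓ → 4946
txn_id=6: ✓ → 1269
txn_id=7: ✓ → 2979
txn_id=8: ✓ → 4061
txn_id=9: ✗
txn_id=10: ✓ → 2187
txn_id=11: ✓ → 4537
txn_id=12: ✓ → 1063
risk_sum = 3888 + 1479 + 4946 + 1269 + 2979 + 4061 + 2187 + 4537 + 1063 = 26409

26409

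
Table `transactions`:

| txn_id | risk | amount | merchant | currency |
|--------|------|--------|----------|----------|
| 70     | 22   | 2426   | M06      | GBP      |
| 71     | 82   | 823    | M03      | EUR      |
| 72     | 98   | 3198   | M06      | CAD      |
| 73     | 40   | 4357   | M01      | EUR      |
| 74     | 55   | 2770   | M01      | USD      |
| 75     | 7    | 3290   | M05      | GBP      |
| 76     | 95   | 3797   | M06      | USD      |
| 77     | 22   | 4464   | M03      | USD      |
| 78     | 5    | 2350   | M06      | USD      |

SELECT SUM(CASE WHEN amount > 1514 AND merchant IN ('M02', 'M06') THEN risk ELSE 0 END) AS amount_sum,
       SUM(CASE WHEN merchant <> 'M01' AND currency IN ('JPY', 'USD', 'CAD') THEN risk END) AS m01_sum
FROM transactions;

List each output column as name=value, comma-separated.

amount_sum=220, m01_sum=220

[amount_sum: amount > 1514 AND merchant IN ('M02', 'M06')]
txn_id=70: ✓ → 22
txn_id=71: ✗
txn_id=72: ✓ → 98
txn_id=73: ✗
txn_id=74: ✗
txn_id=75: ✗
txn_id=76: ✓ → 95
txn_id=77: ✗
txn_id=78: ✓ → 5
amount_sum = 22 + 98 + 95 + 5 = 220
—
[m01_sum: merchant <> 'M01' AND currency IN ('JPY', 'USD', 'CAD')]
txn_id=70: ✗
txn_id=71: ✗
txn_id=72: ✓ → 98
txn_id=73: ✗
txn_id=74: ✗
txn_id=75: ✗
txn_id=76: ✓ → 95
txn_id=77: ✓ → 22
txn_id=78: ✓ → 5
m01_sum = 98 + 95 + 22 + 5 = 220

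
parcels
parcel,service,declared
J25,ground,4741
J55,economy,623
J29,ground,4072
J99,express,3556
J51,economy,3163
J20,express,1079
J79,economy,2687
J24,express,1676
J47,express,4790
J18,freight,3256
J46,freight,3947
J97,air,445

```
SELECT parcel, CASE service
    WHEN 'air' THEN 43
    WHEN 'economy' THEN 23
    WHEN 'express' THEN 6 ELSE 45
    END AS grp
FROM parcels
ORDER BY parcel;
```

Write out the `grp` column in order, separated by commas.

45, 6, 6, 45, 45, 45, 6, 23, 23, 23, 43, 6

parcel=J18: ELSE → 45
parcel=J20: service='express' → 6
parcel=J24: service='express' → 6
parcel=J25: ELSE → 45
parcel=J29: ELSE → 45
parcel=J46: ELSE → 45
parcel=J47: service='express' → 6
parcel=J51: service='economy' → 23
parcel=J55: service='economy' → 23
parcel=J79: service='economy' → 23
parcel=J97: service='air' → 43
parcel=J99: service='express' → 6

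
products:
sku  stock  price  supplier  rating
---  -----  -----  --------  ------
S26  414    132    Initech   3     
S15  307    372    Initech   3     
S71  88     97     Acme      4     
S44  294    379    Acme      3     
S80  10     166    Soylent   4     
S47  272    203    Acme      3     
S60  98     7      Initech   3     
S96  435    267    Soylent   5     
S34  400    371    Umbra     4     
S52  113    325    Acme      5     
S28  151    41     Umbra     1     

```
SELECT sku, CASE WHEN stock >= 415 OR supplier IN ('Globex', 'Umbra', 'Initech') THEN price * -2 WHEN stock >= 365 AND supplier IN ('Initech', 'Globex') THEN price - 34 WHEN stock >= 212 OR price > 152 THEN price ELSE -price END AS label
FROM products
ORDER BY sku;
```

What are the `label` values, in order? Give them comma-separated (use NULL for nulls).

sku=S15: stock >= 415 OR supplier IN ('Globex', 'Umbra', 'Initech') → -744
sku=S26: stock >= 415 OR supplier IN ('Globex', 'Umbra', 'Initech') → -264
sku=S28: stock >= 415 OR supplier IN ('Globex', 'Umbra', 'Initech') → -82
sku=S34: stock >= 415 OR supplier IN ('Globex', 'Umbra', 'Initech') → -742
sku=S44: stock >= 212 OR price > 152 → 379
sku=S47: stock >= 212 OR price > 152 → 203
sku=S52: stock >= 212 OR price > 152 → 325
sku=S60: stock >= 415 OR supplier IN ('Globex', 'Umbra', 'Initech') → -14
sku=S71: ELSE → -97
sku=S80: stock >= 212 OR price > 152 → 166
sku=S96: stock >= 415 OR supplier IN ('Globex', 'Umbra', 'Initech') → -534

-744, -264, -82, -742, 379, 203, 325, -14, -97, 166, -534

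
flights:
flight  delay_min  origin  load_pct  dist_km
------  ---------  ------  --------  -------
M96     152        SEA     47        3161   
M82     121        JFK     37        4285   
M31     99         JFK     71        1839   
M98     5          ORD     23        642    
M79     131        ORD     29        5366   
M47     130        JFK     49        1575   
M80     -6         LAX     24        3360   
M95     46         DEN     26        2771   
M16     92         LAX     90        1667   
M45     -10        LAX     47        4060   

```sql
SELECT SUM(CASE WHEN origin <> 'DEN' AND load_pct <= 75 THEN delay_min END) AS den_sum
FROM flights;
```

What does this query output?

flight=M96: ✓ → 152
flight=M82: ✓ → 121
flight=M31: ✓ → 99
flight=M98: ✓ → 5
flight=M79: ✓ → 131
flight=M47: ✓ → 130
flight=M80: ✓ → -6
flight=M95: ✗
flight=M16: ✗
flight=M45: ✓ → -10
den_sum = 152 + 121 + 99 + 5 + 131 + 130 + -6 + -10 = 622

622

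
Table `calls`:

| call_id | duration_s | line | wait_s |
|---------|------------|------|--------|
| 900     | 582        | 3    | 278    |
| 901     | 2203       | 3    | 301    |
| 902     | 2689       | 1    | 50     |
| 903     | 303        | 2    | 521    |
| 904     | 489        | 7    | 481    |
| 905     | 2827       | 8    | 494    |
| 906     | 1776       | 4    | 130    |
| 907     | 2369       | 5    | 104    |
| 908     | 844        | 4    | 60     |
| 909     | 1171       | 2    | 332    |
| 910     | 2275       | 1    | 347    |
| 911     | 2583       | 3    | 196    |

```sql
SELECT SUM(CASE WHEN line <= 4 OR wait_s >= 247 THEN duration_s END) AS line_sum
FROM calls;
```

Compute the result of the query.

17742

call_id=900: ✓ → 582
call_id=901: ✓ → 2203
call_id=902: ✓ → 2689
call_id=903: ✓ → 303
call_id=904: ✓ → 489
call_id=905: ✓ → 2827
call_id=906: ✓ → 1776
call_id=907: ✗
call_id=908: ✓ → 844
call_id=909: ✓ → 1171
call_id=910: ✓ → 2275
call_id=911: ✓ → 2583
line_sum = 582 + 2203 + 2689 + 303 + 489 + 2827 + 1776 + 844 + 1171 + 2275 + 2583 = 17742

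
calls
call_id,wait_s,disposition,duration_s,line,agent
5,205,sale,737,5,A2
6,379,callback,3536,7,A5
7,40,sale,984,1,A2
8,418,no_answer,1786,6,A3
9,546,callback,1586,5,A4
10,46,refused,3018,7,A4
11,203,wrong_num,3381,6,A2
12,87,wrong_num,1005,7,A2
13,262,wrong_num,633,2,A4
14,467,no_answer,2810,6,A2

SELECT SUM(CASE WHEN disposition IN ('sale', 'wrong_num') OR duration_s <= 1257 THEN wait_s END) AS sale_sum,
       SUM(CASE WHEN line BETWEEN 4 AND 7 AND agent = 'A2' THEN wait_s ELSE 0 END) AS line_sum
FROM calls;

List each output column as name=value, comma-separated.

[sale_sum: disposition IN ('sale', 'wrong_num') OR duration_s <= 1257]
call_id=5: ✓ → 205
call_id=6: ✗
call_id=7: ✓ → 40
call_id=8: ✗
call_id=9: ✗
call_id=10: ✗
call_id=11: ✓ → 203
call_id=12: ✓ → 87
call_id=13: ✓ → 262
call_id=14: ✗
sale_sum = 205 + 40 + 203 + 87 + 262 = 797
—
[line_sum: line BETWEEN 4 AND 7 AND agent = 'A2']
call_id=5: ✓ → 205
call_id=6: ✗
call_id=7: ✗
call_id=8: ✗
call_id=9: ✗
call_id=10: ✗
call_id=11: ✓ → 203
call_id=12: ✓ → 87
call_id=13: ✗
call_id=14: ✓ → 467
line_sum = 205 + 203 + 87 + 467 = 962

sale_sum=797, line_sum=962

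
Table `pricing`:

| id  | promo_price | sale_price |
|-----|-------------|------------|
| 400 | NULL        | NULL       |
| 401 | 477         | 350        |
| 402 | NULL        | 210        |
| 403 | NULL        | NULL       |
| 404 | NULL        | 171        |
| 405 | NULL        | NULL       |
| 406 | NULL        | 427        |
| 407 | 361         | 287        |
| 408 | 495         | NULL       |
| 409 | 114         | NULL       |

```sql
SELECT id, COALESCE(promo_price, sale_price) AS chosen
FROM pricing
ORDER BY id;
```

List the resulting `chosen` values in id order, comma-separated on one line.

NULL, 477, 210, NULL, 171, NULL, 427, 361, 495, 114

id=400: promo_price=NULL, sale_price=NULL (all NULL) → NULL
id=401: promo_price=477 → 477
id=402: promo_price=NULL, sale_price=210 → 210
id=403: promo_price=NULL, sale_price=NULL (all NULL) → NULL
id=404: promo_price=NULL, sale_price=171 → 171
id=405: promo_price=NULL, sale_price=NULL (all NULL) → NULL
id=406: promo_price=NULL, sale_price=427 → 427
id=407: promo_price=361 → 361
id=408: promo_price=495 → 495
id=409: promo_price=114 → 114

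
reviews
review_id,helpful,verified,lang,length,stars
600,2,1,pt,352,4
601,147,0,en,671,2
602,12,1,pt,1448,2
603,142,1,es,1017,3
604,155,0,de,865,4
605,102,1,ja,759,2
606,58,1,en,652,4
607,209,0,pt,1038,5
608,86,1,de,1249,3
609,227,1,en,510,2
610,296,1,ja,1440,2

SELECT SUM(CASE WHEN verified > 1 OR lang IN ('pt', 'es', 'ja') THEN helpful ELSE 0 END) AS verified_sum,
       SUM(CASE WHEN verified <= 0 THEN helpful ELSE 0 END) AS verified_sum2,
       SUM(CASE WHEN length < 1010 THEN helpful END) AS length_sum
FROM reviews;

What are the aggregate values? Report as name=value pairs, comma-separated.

[verified_sum: verified > 1 OR lang IN ('pt', 'es', 'ja')]
review_id=600: ✓ → 2
review_id=601: ✗
review_id=602: ✓ → 12
review_id=603: ✓ → 142
review_id=604: ✗
review_id=605: ✓ → 102
review_id=606: ✗
review_id=607: ✓ → 209
review_id=608: ✗
review_id=609: ✗
review_id=610: ✓ → 296
verified_sum = 2 + 12 + 142 + 102 + 209 + 296 = 763
—
[verified_sum2: verified <= 0]
review_id=600: ✗
review_id=601: ✓ → 147
review_id=602: ✗
review_id=603: ✗
review_id=604: ✓ → 155
review_id=605: ✗
review_id=606: ✗
review_id=607: ✓ → 209
review_id=608: ✗
review_id=609: ✗
review_id=610: ✗
verified_sum2 = 147 + 155 + 209 = 511
—
[length_sum: length < 1010]
review_id=600: ✓ → 2
review_id=601: ✓ → 147
review_id=602: ✗
review_id=603: ✗
review_id=604: ✓ → 155
review_id=605: ✓ → 102
review_id=606: ✓ → 58
review_id=607: ✗
review_id=608: ✗
review_id=609: ✓ → 227
review_id=610: ✗
length_sum = 2 + 147 + 155 + 102 + 58 + 227 = 691

verified_sum=763, verified_sum2=511, length_sum=691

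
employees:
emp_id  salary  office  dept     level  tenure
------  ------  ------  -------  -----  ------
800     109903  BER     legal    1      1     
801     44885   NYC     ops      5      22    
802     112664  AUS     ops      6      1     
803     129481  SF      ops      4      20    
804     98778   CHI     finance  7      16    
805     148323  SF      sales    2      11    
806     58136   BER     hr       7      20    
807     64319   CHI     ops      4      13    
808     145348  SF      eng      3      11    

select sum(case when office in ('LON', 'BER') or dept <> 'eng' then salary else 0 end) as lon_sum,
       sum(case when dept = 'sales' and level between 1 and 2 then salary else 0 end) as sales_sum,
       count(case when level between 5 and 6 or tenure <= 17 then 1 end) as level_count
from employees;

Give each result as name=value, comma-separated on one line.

[lon_sum: office in ('LON', 'BER') or dept <> 'eng']
emp_id=800: ✓ → 109903
emp_id=801: ✓ → 44885
emp_id=802: ✓ → 112664
emp_id=803: ✓ → 129481
emp_id=804: ✓ → 98778
emp_id=805: ✓ → 148323
emp_id=806: ✓ → 58136
emp_id=807: ✓ → 64319
emp_id=808: ✗
lon_sum = 109903 + 44885 + 112664 + 129481 + 98778 + 148323 + 58136 + 64319 = 766489
—
[sales_sum: dept = 'sales' and level between 1 and 2]
emp_id=800: ✗
emp_id=801: ✗
emp_id=802: ✗
emp_id=803: ✗
emp_id=804: ✗
emp_id=805: ✓ → 148323
emp_id=806: ✗
emp_id=807: ✗
emp_id=808: ✗
sales_sum = 148323
—
[level_count: level between 5 and 6 or tenure <= 17]
emp_id=800: ✓ → 1
emp_id=801: ✓ → 1
emp_id=802: ✓ → 1
emp_id=803: ✗
emp_id=804: ✓ → 1
emp_id=805: ✓ → 1
emp_id=806: ✗
emp_id=807: ✓ → 1
emp_id=808: ✓ → 1
level_count = COUNT(1, 1, 1, 1, 1, 1, 1) = 7

lon_sum=766489, sales_sum=148323, level_count=7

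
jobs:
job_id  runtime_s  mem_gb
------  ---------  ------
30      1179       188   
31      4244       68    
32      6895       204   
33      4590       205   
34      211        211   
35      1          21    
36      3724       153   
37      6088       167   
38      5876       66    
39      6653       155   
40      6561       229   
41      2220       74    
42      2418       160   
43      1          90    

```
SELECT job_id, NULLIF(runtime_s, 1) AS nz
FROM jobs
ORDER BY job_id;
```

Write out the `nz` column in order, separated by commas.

1179, 4244, 6895, 4590, 211, NULL, 3724, 6088, 5876, 6653, 6561, 2220, 2418, NULL

job_id=30: runtime_s=1179 vs 1: differ → 1179
job_id=31: runtime_s=4244 vs 1: differ → 4244
job_id=32: runtime_s=6895 vs 1: differ → 6895
job_id=33: runtime_s=4590 vs 1: differ → 4590
job_id=34: runtime_s=211 vs 1: differ → 211
job_id=35: runtime_s=1 vs 1: equal → NULL
job_id=36: runtime_s=3724 vs 1: differ → 3724
job_id=37: runtime_s=6088 vs 1: differ → 6088
job_id=38: runtime_s=5876 vs 1: differ → 5876
job_id=39: runtime_s=6653 vs 1: differ → 6653
job_id=40: runtime_s=6561 vs 1: differ → 6561
job_id=41: runtime_s=2220 vs 1: differ → 2220
job_id=42: runtime_s=2418 vs 1: differ → 2418
job_id=43: runtime_s=1 vs 1: equal → NULL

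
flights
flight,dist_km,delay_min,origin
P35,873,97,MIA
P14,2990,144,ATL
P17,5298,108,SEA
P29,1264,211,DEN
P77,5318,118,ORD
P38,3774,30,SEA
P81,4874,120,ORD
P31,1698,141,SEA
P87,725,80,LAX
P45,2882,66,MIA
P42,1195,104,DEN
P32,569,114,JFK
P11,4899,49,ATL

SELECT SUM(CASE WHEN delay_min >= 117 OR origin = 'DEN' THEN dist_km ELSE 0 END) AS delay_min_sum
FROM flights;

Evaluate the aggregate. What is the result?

flight=P35: ✗
flight=P14: ✓ → 2990
flight=P17: ✗
flight=P29: ✓ → 1264
flight=P77: ✓ → 5318
flight=P38: ✗
flight=P81: ✓ → 4874
flight=P31: ✓ → 1698
flight=P87: ✗
flight=P45: ✗
flight=P42: ✓ → 1195
flight=P32: ✗
flight=P11: ✗
delay_min_sum = 2990 + 1264 + 5318 + 4874 + 1698 + 1195 = 17339

17339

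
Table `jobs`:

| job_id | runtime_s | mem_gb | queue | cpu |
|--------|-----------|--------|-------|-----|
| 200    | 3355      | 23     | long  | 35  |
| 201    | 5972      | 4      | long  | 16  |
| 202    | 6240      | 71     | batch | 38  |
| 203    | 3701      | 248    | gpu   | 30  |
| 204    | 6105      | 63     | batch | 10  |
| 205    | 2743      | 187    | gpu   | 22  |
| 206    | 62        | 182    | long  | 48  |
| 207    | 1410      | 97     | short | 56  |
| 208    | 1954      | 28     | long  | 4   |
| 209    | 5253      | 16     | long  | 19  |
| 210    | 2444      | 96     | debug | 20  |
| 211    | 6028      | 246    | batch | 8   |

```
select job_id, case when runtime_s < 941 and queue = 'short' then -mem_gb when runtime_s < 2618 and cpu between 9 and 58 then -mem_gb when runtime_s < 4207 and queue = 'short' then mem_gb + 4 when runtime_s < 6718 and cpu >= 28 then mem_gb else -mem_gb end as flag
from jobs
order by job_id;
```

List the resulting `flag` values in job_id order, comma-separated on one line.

23, -4, 71, 248, -63, -187, -182, -97, -28, -16, -96, -246

job_id=200: runtime_s < 6718 and cpu >= 28 → 23
job_id=201: ELSE → -4
job_id=202: runtime_s < 6718 and cpu >= 28 → 71
job_id=203: runtime_s < 6718 and cpu >= 28 → 248
job_id=204: ELSE → -63
job_id=205: ELSE → -187
job_id=206: runtime_s < 2618 and cpu between 9 and 58 → -182
job_id=207: runtime_s < 2618 and cpu between 9 and 58 → -97
job_id=208: ELSE → -28
job_id=209: ELSE → -16
job_id=210: runtime_s < 2618 and cpu between 9 and 58 → -96
job_id=211: ELSE → -246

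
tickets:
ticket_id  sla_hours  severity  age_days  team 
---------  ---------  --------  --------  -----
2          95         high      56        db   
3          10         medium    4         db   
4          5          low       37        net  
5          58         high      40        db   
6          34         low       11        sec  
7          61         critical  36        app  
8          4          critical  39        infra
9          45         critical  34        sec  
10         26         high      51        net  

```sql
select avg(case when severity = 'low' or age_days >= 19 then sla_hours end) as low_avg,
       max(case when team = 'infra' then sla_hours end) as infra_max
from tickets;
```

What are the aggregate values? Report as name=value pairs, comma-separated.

low_avg=41, infra_max=4

[low_avg: severity = 'low' or age_days >= 19]
ticket_id=2: ✓ → 95
ticket_id=3: ✗
ticket_id=4: ✓ → 5
ticket_id=5: ✓ → 58
ticket_id=6: ✓ → 34
ticket_id=7: ✓ → 61
ticket_id=8: ✓ → 4
ticket_id=9: ✓ → 45
ticket_id=10: ✓ → 26
low_avg = (95 + 5 + 58 + 34 + 61 + 4 + 45 + 26) / 8 = 41
—
[infra_max: team = 'infra']
ticket_id=2: ✗
ticket_id=3: ✗
ticket_id=4: ✗
ticket_id=5: ✗
ticket_id=6: ✗
ticket_id=7: ✗
ticket_id=8: ✓ → 4
ticket_id=9: ✗
ticket_id=10: ✗
infra_max = MAX(4) = 4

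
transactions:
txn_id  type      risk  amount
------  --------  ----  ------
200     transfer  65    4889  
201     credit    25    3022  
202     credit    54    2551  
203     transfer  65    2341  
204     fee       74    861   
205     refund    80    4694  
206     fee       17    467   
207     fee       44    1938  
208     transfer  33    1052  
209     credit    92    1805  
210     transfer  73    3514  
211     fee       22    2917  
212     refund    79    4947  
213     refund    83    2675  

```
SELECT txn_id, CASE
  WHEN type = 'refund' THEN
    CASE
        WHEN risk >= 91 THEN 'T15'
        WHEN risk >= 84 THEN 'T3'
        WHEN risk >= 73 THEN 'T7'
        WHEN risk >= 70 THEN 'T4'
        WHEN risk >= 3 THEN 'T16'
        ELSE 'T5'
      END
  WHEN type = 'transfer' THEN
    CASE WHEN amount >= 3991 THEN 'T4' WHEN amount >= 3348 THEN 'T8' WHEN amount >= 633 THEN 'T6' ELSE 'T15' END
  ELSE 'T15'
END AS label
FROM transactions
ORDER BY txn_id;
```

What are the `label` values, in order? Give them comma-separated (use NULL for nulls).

T4, T15, T15, T6, T15, T7, T15, T15, T6, T15, T8, T15, T7, T7

txn_id=200: type='transfer' → inner[amount >= 3991] → T4
txn_id=201: type='credit' → outer ELSE → T15
txn_id=202: type='credit' → outer ELSE → T15
txn_id=203: type='transfer' → inner[amount >= 633] → T6
txn_id=204: type='fee' → outer ELSE → T15
txn_id=205: type='refund' → inner[risk >= 73] → T7
txn_id=206: type='fee' → outer ELSE → T15
txn_id=207: type='fee' → outer ELSE → T15
txn_id=208: type='transfer' → inner[amount >= 633] → T6
txn_id=209: type='credit' → outer ELSE → T15
txn_id=210: type='transfer' → inner[amount >= 3348] → T8
txn_id=211: type='fee' → outer ELSE → T15
txn_id=212: type='refund' → inner[risk >= 73] → T7
txn_id=213: type='refund' → inner[risk >= 73] → T7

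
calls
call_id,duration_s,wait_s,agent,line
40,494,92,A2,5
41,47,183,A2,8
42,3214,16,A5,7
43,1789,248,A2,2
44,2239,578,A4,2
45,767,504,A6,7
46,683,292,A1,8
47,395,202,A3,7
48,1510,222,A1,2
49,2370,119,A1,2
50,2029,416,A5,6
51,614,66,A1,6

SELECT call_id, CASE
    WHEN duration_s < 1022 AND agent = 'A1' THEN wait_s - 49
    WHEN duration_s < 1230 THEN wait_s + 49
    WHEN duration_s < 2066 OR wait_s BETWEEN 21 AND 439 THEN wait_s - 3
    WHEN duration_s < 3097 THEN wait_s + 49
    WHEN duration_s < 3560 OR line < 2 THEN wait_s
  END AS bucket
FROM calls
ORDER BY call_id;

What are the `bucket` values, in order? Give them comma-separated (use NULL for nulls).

call_id=40: duration_s < 1230 → 141
call_id=41: duration_s < 1230 → 232
call_id=42: duration_s < 3560 OR line < 2 → 16
call_id=43: duration_s < 2066 OR wait_s BETWEEN 21 AND 439 → 245
call_id=44: duration_s < 3097 → 627
call_id=45: duration_s < 1230 → 553
call_id=46: duration_s < 1022 AND agent = 'A1' → 243
call_id=47: duration_s < 1230 → 251
call_id=48: duration_s < 2066 OR wait_s BETWEEN 21 AND 439 → 219
call_id=49: duration_s < 2066 OR wait_s BETWEEN 21 AND 439 → 116
call_id=50: duration_s < 2066 OR wait_s BETWEEN 21 AND 439 → 413
call_id=51: duration_s < 1022 AND agent = 'A1' → 17

141, 232, 16, 245, 627, 553, 243, 251, 219, 116, 413, 17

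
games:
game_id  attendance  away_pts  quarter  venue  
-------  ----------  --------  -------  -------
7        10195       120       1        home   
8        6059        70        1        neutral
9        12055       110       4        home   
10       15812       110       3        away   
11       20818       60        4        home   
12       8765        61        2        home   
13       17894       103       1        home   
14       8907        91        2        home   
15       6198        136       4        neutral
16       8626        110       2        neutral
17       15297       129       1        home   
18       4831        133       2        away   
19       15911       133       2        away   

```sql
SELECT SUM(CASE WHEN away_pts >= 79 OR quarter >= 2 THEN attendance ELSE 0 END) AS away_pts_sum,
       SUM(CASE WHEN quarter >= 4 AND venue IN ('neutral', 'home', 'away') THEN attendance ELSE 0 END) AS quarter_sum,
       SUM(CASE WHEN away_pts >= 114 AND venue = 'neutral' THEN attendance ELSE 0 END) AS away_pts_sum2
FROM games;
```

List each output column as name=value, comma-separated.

[away_pts_sum: away_pts >= 79 OR quarter >= 2]
game_id=7: ✓ → 10195
game_id=8: ✗
game_id=9: ✓ → 12055
game_id=10: ✓ → 15812
game_id=11: ✓ → 20818
game_id=12: ✓ → 8765
game_id=13: ✓ → 17894
game_id=14: ✓ → 8907
game_id=15: ✓ → 6198
game_id=16: ✓ → 8626
game_id=17: ✓ → 15297
game_id=18: ✓ → 4831
game_id=19: ✓ → 15911
away_pts_sum = 10195 + 12055 + 15812 + 20818 + 8765 + 17894 + 8907 + 6198 + 8626 + 15297 + 4831 + 15911 = 145309
—
[quarter_sum: quarter >= 4 AND venue IN ('neutral', 'home', 'away')]
game_id=7: ✗
game_id=8: ✗
game_id=9: ✓ → 12055
game_id=10: ✗
game_id=11: ✓ → 20818
game_id=12: ✗
game_id=13: ✗
game_id=14: ✗
game_id=15: ✓ → 6198
game_id=16: ✗
game_id=17: ✗
game_id=18: ✗
game_id=19: ✗
quarter_sum = 12055 + 20818 + 6198 = 39071
—
[away_pts_sum2: away_pts >= 114 AND venue = 'neutral']
game_id=7: ✗
game_id=8: ✗
game_id=9: ✗
game_id=10: ✗
game_id=11: ✗
game_id=12: ✗
game_id=13: ✗
game_id=14: ✗
game_id=15: ✓ → 6198
game_id=16: ✗
game_id=17: ✗
game_id=18: ✗
game_id=19: ✗
away_pts_sum2 = 6198

away_pts_sum=145309, quarter_sum=39071, away_pts_sum2=6198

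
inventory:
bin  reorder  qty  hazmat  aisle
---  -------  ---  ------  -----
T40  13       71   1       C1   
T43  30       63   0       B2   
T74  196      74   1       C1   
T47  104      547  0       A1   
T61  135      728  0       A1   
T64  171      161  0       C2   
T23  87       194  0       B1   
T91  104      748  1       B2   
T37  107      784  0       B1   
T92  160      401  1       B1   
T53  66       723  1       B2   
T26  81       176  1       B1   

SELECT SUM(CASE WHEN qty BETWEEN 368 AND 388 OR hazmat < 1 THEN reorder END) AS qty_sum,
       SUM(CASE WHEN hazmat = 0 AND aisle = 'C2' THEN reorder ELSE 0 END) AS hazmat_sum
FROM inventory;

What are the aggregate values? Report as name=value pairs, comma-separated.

[qty_sum: qty BETWEEN 368 AND 388 OR hazmat < 1]
bin=T40: ✗
bin=T43: ✓ → 30
bin=T74: ✗
bin=T47: ✓ → 104
bin=T61: ✓ → 135
bin=T64: ✓ → 171
bin=T23: ✓ → 87
bin=T91: ✗
bin=T37: ✓ → 107
bin=T92: ✗
bin=T53: ✗
bin=T26: ✗
qty_sum = 30 + 104 + 135 + 171 + 87 + 107 = 634
—
[hazmat_sum: hazmat = 0 AND aisle = 'C2']
bin=T40: ✗
bin=T43: ✗
bin=T74: ✗
bin=T47: ✗
bin=T61: ✗
bin=T64: ✓ → 171
bin=T23: ✗
bin=T91: ✗
bin=T37: ✗
bin=T92: ✗
bin=T53: ✗
bin=T26: ✗
hazmat_sum = 171

qty_sum=634, hazmat_sum=171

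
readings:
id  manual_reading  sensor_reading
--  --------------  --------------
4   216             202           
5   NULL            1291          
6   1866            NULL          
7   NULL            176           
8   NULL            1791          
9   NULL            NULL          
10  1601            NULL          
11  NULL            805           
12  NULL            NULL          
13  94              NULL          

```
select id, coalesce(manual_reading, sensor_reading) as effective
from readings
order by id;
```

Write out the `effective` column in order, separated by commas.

id=4: manual_reading=216 → 216
id=5: manual_reading=NULL, sensor_reading=1291 → 1291
id=6: manual_reading=1866 → 1866
id=7: manual_reading=NULL, sensor_reading=176 → 176
id=8: manual_reading=NULL, sensor_reading=1791 → 1791
id=9: manual_reading=NULL, sensor_reading=NULL (all NULL) → NULL
id=10: manual_reading=1601 → 1601
id=11: manual_reading=NULL, sensor_reading=805 → 805
id=12: manual_reading=NULL, sensor_reading=NULL (all NULL) → NULL
id=13: manual_reading=94 → 94

216, 1291, 1866, 176, 1791, NULL, 1601, 805, NULL, 94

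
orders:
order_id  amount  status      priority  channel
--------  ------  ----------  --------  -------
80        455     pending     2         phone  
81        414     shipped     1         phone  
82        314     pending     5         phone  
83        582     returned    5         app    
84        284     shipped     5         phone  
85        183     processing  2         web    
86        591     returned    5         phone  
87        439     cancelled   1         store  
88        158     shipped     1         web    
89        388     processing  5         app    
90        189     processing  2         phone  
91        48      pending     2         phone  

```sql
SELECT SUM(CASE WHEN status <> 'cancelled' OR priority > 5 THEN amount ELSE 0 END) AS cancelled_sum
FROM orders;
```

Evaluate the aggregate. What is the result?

order_id=80: ✓ → 455
order_id=81: ✓ → 414
order_id=82: ✓ → 314
order_id=83: ✓ → 582
order_id=84: ✓ → 284
order_id=85: ✓ → 183
order_id=86: ✓ → 591
order_id=87: ✗
order_id=88: ✓ → 158
order_id=89: ✓ → 388
order_id=90: ✓ → 189
order_id=91: ✓ → 48
cancelled_sum = 455 + 414 + 314 + 582 + 284 + 183 + 591 + 158 + 388 + 189 + 48 = 3606

3606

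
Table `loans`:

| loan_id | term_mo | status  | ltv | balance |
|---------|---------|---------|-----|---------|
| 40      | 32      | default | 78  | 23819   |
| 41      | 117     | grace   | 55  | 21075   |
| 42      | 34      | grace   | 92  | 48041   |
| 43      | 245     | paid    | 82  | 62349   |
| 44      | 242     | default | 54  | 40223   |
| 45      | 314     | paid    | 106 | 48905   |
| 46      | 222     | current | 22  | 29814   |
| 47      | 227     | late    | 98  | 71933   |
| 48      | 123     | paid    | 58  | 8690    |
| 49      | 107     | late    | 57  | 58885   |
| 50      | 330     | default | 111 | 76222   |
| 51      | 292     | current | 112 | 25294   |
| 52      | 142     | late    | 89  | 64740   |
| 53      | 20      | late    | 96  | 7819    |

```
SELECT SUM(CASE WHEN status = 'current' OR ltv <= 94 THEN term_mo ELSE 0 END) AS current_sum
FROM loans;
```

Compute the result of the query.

1556

loan_id=40: ✓ → 32
loan_id=41: ✓ → 117
loan_id=42: ✓ → 34
loan_id=43: ✓ → 245
loan_id=44: ✓ → 242
loan_id=45: ✗
loan_id=46: ✓ → 222
loan_id=47: ✗
loan_id=48: ✓ → 123
loan_id=49: ✓ → 107
loan_id=50: ✗
loan_id=51: ✓ → 292
loan_id=52: ✓ → 142
loan_id=53: ✗
current_sum = 32 + 117 + 34 + 245 + 242 + 222 + 123 + 107 + 292 + 142 = 1556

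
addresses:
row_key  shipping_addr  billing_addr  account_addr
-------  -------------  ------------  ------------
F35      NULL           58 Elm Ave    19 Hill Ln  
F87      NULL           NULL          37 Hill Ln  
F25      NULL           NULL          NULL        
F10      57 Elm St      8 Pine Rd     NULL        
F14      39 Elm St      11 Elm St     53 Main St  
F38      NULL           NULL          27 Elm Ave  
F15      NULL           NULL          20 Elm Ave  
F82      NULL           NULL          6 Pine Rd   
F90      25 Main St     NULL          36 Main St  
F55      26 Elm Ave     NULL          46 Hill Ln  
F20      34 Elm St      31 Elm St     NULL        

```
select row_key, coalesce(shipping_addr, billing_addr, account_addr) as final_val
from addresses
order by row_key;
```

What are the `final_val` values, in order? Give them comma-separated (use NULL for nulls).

57 Elm St, 39 Elm St, 20 Elm Ave, 34 Elm St, NULL, 58 Elm Ave, 27 Elm Ave, 26 Elm Ave, 6 Pine Rd, 37 Hill Ln, 25 Main St

row_key=F10: shipping_addr=57 Elm St → 57 Elm St
row_key=F14: shipping_addr=39 Elm St → 39 Elm St
row_key=F15: shipping_addr=NULL, billing_addr=NULL, account_addr=20 Elm Ave → 20 Elm Ave
row_key=F20: shipping_addr=34 Elm St → 34 Elm St
row_key=F25: shipping_addr=NULL, billing_addr=NULL, account_addr=NULL (all NULL) → NULL
row_key=F35: shipping_addr=NULL, billing_addr=58 Elm Ave → 58 Elm Ave
row_key=F38: shipping_addr=NULL, billing_addr=NULL, account_addr=27 Elm Ave → 27 Elm Ave
row_key=F55: shipping_addr=26 Elm Ave → 26 Elm Ave
row_key=F82: shipping_addr=NULL, billing_addr=NULL, account_addr=6 Pine Rd → 6 Pine Rd
row_key=F87: shipping_addr=NULL, billing_addr=NULL, account_addr=37 Hill Ln → 37 Hill Ln
row_key=F90: shipping_addr=25 Main St → 25 Main St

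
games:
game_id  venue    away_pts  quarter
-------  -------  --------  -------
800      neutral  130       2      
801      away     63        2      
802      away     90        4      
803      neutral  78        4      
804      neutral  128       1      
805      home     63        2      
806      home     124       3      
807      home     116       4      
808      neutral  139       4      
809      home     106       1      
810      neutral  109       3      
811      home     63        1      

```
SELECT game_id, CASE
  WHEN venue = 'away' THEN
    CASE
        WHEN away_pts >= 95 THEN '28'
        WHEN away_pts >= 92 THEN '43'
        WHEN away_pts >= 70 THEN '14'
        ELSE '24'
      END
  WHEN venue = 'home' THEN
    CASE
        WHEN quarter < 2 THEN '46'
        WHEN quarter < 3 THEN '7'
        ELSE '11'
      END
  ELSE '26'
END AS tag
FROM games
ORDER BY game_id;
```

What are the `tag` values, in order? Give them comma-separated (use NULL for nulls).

26, 24, 14, 26, 26, 7, 11, 11, 26, 46, 26, 46

game_id=800: venue='neutral' → outer ELSE → 26
game_id=801: venue='away' → inner[ELSE] → 24
game_id=802: venue='away' → inner[away_pts >= 70] → 14
game_id=803: venue='neutral' → outer ELSE → 26
game_id=804: venue='neutral' → outer ELSE → 26
game_id=805: venue='home' → inner[quarter < 3] → 7
game_id=806: venue='home' → inner[ELSE] → 11
game_id=807: venue='home' → inner[ELSE] → 11
game_id=808: venue='neutral' → outer ELSE → 26
game_id=809: venue='home' → inner[quarter < 2] → 46
game_id=810: venue='neutral' → outer ELSE → 26
game_id=811: venue='home' → inner[quarter < 2] → 46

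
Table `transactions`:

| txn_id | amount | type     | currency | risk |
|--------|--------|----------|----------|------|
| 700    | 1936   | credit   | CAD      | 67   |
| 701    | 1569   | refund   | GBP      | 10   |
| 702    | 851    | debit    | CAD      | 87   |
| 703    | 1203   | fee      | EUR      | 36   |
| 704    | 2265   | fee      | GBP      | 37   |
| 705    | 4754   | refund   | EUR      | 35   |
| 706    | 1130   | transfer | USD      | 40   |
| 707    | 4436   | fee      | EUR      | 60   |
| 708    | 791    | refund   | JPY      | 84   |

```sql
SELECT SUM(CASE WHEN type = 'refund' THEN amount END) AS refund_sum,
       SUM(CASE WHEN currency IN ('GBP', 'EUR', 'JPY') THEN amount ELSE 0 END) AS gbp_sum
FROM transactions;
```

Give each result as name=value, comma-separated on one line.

refund_sum=7114, gbp_sum=15018

[refund_sum: type = 'refund']
txn_id=700: ✗
txn_id=701: ✓ → 1569
txn_id=702: ✗
txn_id=703: ✗
txn_id=704: ✗
txn_id=705: ✓ → 4754
txn_id=706: ✗
txn_id=707: ✗
txn_id=708: ✓ → 791
refund_sum = 1569 + 4754 + 791 = 7114
—
[gbp_sum: currency IN ('GBP', 'EUR', 'JPY')]
txn_id=700: ✗
txn_id=701: ✓ → 1569
txn_id=702: ✗
txn_id=703: ✓ → 1203
txn_id=704: ✓ → 2265
txn_id=705: ✓ → 4754
txn_id=706: ✗
txn_id=707: ✓ → 4436
txn_id=708: ✓ → 791
gbp_sum = 1569 + 1203 + 2265 + 4754 + 4436 + 791 = 15018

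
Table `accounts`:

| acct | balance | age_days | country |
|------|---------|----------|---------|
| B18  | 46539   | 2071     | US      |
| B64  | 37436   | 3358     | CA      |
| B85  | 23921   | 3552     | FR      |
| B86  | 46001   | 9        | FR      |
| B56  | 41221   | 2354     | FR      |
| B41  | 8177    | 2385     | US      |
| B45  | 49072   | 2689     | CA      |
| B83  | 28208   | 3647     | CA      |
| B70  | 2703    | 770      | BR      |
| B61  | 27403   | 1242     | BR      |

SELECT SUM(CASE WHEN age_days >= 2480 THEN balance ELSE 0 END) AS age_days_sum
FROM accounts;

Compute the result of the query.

acct=B18: ✗
acct=B64: ✓ → 37436
acct=B85: ✓ → 23921
acct=B86: ✗
acct=B56: ✗
acct=B41: ✗
acct=B45: ✓ → 49072
acct=B83: ✓ → 28208
acct=B70: ✗
acct=B61: ✗
age_days_sum = 37436 + 23921 + 49072 + 28208 = 138637

138637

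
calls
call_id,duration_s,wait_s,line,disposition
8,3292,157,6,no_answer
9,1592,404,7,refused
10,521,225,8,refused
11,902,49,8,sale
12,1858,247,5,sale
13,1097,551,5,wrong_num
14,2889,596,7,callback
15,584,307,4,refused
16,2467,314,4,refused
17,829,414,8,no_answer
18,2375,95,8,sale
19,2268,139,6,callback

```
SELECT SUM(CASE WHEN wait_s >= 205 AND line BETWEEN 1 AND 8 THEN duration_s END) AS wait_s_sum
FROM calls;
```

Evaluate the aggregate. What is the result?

11837

call_id=8: ✗
call_id=9: ✓ → 1592
call_id=10: ✓ → 521
call_id=11: ✗
call_id=12: ✓ → 1858
call_id=13: ✓ → 1097
call_id=14: ✓ → 2889
call_id=15: ✓ → 584
call_id=16: ✓ → 2467
call_id=17: ✓ → 829
call_id=18: ✗
call_id=19: ✗
wait_s_sum = 1592 + 521 + 1858 + 1097 + 2889 + 584 + 2467 + 829 = 11837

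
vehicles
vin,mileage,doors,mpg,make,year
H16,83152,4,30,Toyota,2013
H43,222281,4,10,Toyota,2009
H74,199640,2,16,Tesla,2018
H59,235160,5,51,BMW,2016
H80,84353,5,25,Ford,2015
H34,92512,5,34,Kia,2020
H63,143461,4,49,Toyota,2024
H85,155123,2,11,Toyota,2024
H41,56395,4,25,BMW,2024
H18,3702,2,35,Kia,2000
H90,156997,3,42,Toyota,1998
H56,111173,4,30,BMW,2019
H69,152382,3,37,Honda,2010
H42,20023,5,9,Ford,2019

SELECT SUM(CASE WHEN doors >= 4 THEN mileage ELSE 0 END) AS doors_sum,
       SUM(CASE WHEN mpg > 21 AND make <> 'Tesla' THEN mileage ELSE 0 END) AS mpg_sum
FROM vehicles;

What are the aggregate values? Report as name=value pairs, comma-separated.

[doors_sum: doors >= 4]
vin=H16: ✓ → 83152
vin=H43: ✓ → 222281
vin=H74: ✗
vin=H59: ✓ → 235160
vin=H80: ✓ → 84353
vin=H34: ✓ → 92512
vin=H63: ✓ → 143461
vin=H85: ✗
vin=H41: ✓ → 56395
vin=H18: ✗
vin=H90: ✗
vin=H56: ✓ → 111173
vin=H69: ✗
vin=H42: ✓ → 20023
doors_sum = 83152 + 222281 + 235160 + 84353 + 92512 + 143461 + 56395 + 111173 + 20023 = 1048510
—
[mpg_sum: mpg > 21 AND make <> 'Tesla']
vin=H16: ✓ → 83152
vin=H43: ✗
vin=H74: ✗
vin=H59: ✓ → 235160
vin=H80: ✓ → 84353
vin=H34: ✓ → 92512
vin=H63: ✓ → 143461
vin=H85: ✗
vin=H41: ✓ → 56395
vin=H18: ✓ → 3702
vin=H90: ✓ → 156997
vin=H56: ✓ → 111173
vin=H69: ✓ → 152382
vin=H42: ✗
mpg_sum = 83152 + 235160 + 84353 + 92512 + 143461 + 56395 + 3702 + 156997 + 111173 + 152382 = 1119287

doors_sum=1048510, mpg_sum=1119287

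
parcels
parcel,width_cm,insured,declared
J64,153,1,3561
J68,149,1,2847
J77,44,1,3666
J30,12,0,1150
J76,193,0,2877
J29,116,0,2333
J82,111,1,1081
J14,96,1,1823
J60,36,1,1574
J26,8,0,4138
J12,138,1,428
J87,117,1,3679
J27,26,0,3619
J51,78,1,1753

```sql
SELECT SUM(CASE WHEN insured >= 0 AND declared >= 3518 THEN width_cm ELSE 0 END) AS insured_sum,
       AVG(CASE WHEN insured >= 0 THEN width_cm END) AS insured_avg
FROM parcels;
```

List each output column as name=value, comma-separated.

insured_sum=348, insured_avg=91.2142857143

[insured_sum: insured >= 0 AND declared >= 3518]
parcel=J64: ✓ → 153
parcel=J68: ✗
parcel=J77: ✓ → 44
parcel=J30: ✗
parcel=J76: ✗
parcel=J29: ✗
parcel=J82: ✗
parcel=J14: ✗
parcel=J60: ✗
parcel=J26: ✓ → 8
parcel=J12: ✗
parcel=J87: ✓ → 117
parcel=J27: ✓ → 26
parcel=J51: ✗
insured_sum = 153 + 44 + 8 + 117 + 26 = 348
—
[insured_avg: insured >= 0]
parcel=J64: ✓ → 153
parcel=J68: ✓ → 149
parcel=J77: ✓ → 44
parcel=J30: ✓ → 12
parcel=J76: ✓ → 193
parcel=J29: ✓ → 116
parcel=J82: ✓ → 111
parcel=J14: ✓ → 96
parcel=J60: ✓ → 36
parcel=J26: ✓ → 8
parcel=J12: ✓ → 138
parcel=J87: ✓ → 117
parcel=J27: ✓ → 26
parcel=J51: ✓ → 78
insured_avg = (153 + 149 + 44 + 12 + 193 + 116 + 111 + 96 + 36 + 8 + 138 + 117 + 26 + 78) / 14 = 91.2142857143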